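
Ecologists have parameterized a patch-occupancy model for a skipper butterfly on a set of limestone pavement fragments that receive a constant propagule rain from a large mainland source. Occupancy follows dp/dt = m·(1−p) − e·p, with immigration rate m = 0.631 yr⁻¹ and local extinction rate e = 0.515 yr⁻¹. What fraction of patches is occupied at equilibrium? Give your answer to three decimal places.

0.551

Setting dp/dt = 0: m − m·p* = e·p*, so m = (m+e)·p*.
p* = m/(m+e) = 0.631/(0.631+0.515) = 0.631/1.1460 = 0.5506.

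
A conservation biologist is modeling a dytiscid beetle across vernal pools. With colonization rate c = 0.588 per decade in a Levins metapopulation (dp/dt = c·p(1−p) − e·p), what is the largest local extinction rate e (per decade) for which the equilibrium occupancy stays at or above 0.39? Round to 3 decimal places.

0.359

1 − e/c ≥ 0.39 ⇒ e ≤ c(1 − 0.39) = 0.588 × 0.6100.
e_max = 0.3587.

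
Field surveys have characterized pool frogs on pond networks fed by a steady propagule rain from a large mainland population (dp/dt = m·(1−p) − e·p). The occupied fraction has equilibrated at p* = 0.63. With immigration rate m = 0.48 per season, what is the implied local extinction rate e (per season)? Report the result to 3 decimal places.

At equilibrium m(1−p*) = e·p*, so e = m(1−p*)/p*.
e = 0.48 × 0.3700 / 0.63 = 0.2819.

0.282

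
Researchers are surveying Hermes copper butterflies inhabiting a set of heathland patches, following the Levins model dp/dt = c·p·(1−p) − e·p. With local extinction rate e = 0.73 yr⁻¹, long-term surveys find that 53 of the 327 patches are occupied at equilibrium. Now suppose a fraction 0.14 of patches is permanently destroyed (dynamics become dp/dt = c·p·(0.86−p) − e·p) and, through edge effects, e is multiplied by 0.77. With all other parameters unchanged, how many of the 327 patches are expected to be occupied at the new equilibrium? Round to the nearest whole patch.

Observed p* = 53/327 = 0.16208.
Balance c(1−p*) = e gives c = e/(1 − 0.16208) = 0.73/0.83792 = 0.87120.
New p* = 0.86 − e/c = 0.86 − 0.56210/0.87120 = 0.21480.
Expected occupied = 327 × 0.21480 = 70.24 ≈ 70.

70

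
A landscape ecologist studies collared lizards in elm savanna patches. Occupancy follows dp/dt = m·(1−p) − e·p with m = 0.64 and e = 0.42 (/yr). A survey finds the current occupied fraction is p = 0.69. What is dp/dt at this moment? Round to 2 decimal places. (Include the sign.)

Colonization term: m·(1−p) = 0.64×0.3100 = 0.19840.
Extinction term: e·p = 0.28980.
dp/dt = 0.19840 − 0.28980 = -0.09140.

-0.09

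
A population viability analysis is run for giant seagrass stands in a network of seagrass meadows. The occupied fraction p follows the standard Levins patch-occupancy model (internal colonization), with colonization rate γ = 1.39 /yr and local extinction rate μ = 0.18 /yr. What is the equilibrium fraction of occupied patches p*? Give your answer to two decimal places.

At equilibrium, colonization balances extinction: γ·p*·(1−p*) = μ·p*.
So p* = 1 − μ/γ = 1 − 0.18/1.39 = 1 − 0.1295 = 0.8705.

0.87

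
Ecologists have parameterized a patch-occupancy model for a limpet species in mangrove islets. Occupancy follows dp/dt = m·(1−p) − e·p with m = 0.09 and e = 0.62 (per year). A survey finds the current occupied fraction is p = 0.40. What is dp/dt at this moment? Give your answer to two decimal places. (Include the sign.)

-0.19

Colonization term: m·(1−p) = 0.09×0.6000 = 0.05400.
Extinction term: e·p = 0.24800.
dp/dt = 0.05400 − 0.24800 = -0.19400.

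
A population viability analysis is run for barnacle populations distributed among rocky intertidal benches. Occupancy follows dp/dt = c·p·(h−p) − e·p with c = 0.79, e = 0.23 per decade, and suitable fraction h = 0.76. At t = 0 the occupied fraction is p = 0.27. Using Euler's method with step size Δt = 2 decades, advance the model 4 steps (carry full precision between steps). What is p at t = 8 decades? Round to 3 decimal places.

0.464

Update rule: p ← p + [c·p·(h−p) − e·p]·Δt with Δt = 2.
step 1: Δp = +0.08483, p = 0.35483
step 2: Δp = +0.06393, p = 0.41876
step 3: Δp = +0.03315, p = 0.45191
step 4: Δp = +0.01210, p = 0.46401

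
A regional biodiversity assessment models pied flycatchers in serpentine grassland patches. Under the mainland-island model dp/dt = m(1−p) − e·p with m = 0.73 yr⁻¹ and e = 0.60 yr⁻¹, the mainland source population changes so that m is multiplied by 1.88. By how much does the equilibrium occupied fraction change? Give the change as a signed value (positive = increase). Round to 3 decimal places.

0.147

Before: p* = 0.73/(0.73+0.60) = 0.5489.
After: m = 1.3724, e = 0.6; p* = 1.3724/1.9724 = 0.6958.
Δp* = 0.6958 − 0.5489 = +0.1469.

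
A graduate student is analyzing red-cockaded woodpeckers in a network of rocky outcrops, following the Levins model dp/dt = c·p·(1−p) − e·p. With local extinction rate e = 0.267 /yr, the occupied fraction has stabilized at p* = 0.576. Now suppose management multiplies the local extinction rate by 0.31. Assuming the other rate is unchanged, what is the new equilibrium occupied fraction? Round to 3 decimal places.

Balance c(1−p*) = e gives c = e/(1 − 0.57600) = 0.267/0.42400 = 0.62972.
New p* = 1 − e/c = 1 − 0.08277/0.62972 = 0.86856.

0.869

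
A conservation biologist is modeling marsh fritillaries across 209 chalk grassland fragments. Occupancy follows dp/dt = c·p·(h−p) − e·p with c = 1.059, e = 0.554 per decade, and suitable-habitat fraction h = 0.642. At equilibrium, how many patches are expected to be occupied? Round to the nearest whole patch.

25

p* = h − e/c = 0.642 − 0.5231 = 0.1189.
Expected occupied patches = N × p* = 209 × 0.1189 = 24.84 ≈ 25.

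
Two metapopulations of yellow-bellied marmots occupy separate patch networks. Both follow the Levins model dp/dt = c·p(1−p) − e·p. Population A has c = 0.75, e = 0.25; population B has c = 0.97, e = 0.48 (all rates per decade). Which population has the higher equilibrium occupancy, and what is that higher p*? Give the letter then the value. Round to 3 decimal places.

A, 0.667

A: p*_A = 1 − 0.25/0.75 = 0.6667.
B: p*_B = 1 − 0.48/0.97 = 0.5052.
A is higher at 0.6667.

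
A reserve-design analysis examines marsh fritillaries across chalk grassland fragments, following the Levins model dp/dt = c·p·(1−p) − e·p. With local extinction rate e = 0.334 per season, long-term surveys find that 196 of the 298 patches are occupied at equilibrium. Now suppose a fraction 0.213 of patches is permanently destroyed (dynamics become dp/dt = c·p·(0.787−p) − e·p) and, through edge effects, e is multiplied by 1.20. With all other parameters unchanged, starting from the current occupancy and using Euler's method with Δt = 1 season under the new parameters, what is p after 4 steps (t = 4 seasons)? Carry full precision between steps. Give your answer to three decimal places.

Observed p* = 196/298 = 0.65772.
Balance c(1−p*) = e gives c = e/(1 − 0.65772) = 0.334/0.34228 = 0.97580.
Starting from p₀ = 0.65772; update p ← p + (dp/dt)·Δt with the new parameters.
  1  |  dp/dt·Δt = -0.180640  |  p_1 = 0.477078
  2  |  dp/dt·Δt = -0.046934  |  p_2 = 0.430145
  3  |  dp/dt·Δt = -0.022617  |  p_3 = 0.407528
  4  |  dp/dt·Δt = -0.012434  |  p_4 = 0.395094

0.395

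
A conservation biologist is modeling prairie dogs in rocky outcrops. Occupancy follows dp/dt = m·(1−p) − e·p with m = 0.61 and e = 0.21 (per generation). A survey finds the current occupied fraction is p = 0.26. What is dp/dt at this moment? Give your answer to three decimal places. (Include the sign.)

0.397

Colonization term: m·(1−p) = 0.61×0.7400 = 0.45140.
Extinction term: e·p = 0.05460.
dp/dt = 0.45140 − 0.05460 = 0.39680.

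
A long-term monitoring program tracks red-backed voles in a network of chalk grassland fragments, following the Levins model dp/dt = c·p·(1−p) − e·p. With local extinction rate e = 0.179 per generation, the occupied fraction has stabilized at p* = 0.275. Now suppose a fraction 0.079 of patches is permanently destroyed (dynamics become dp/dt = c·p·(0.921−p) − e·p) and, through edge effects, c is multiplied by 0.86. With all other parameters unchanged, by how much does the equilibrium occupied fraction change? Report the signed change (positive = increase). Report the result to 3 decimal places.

-0.197

Balance c(1−p*) = e gives c = e/(1 − 0.27500) = 0.179/0.72500 = 0.24690.
New p* = 0.921 − e/c = 0.921 − 0.17900/0.21233 = 0.07797.
Δp* = 0.07797 − 0.27500 = -0.19703.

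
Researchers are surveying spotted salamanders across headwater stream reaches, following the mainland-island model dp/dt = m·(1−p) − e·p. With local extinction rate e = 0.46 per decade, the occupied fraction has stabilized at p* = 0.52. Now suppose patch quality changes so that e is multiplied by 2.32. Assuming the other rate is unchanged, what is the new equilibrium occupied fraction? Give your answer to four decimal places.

0.3183

Balance m(1−p*) = e·p* gives m = e·p*/(1−p*) = 0.46×0.52000/0.48000 = 0.49833.
New p* = m/(m+e) = 0.49833/(0.49833+1.06720) = 0.31831.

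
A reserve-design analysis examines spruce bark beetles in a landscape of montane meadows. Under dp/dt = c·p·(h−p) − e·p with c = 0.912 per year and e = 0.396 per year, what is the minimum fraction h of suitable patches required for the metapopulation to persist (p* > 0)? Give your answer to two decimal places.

p* = h − e/c is positive only when h > e/c.
h_min = e/c = 0.396/0.912 = 0.4342.

0.43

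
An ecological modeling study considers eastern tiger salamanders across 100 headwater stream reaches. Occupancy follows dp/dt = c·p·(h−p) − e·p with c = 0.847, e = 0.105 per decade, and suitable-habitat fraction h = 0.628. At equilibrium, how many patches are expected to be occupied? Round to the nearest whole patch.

p* = h − e/c = 0.628 − 0.1240 = 0.5040.
Expected occupied patches = N × p* = 100 × 0.5040 = 50.40 ≈ 50.

50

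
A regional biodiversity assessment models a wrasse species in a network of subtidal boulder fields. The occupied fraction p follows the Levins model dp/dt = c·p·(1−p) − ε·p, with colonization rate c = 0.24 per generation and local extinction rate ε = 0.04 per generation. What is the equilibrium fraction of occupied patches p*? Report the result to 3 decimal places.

At equilibrium, colonization balances extinction: c·p*·(1−p*) = ε·p*.
So p* = 1 − ε/c = 1 − 0.04/0.24 = 1 − 0.1667 = 0.8333.

0.833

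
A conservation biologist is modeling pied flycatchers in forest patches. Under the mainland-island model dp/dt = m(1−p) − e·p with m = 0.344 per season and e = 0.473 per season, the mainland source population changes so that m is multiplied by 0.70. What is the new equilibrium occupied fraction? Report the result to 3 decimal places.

Before: p* = 0.344/(0.344+0.473) = 0.4211.
After: m = 0.2408, e = 0.473; p* = 0.2408/0.7138 = 0.3373.

0.337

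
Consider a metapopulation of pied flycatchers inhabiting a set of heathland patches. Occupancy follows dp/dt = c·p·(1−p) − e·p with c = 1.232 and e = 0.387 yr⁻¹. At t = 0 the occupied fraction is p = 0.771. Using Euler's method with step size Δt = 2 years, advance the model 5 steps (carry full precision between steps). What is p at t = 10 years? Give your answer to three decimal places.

0.672

Update rule: p ← p + [c·p·(1−p) − e·p]·Δt with Δt = 2.
t = 2: p = 0.77100 + (-0.16171) = 0.60929
t = 4: p = 0.60929 + (+0.11498) = 0.72427
t = 6: p = 0.72427 + (-0.06852) = 0.65575
t = 8: p = 0.65575 + (+0.04867) = 0.70443
t = 10: p = 0.70443 + (-0.03220) = 0.67223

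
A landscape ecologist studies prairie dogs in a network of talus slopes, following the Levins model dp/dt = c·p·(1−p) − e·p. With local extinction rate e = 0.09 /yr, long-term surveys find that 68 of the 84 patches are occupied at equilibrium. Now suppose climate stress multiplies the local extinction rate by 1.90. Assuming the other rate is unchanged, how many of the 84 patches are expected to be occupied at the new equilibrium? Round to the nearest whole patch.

54

Observed p* = 68/84 = 0.80952.
Balance c(1−p*) = e gives c = e/(1 − 0.80952) = 0.09/0.19048 = 0.47249.
New p* = 1 − e/c = 1 − 0.17100/0.47249 = 0.63809.
Expected occupied = 84 × 0.63809 = 53.60 ≈ 54.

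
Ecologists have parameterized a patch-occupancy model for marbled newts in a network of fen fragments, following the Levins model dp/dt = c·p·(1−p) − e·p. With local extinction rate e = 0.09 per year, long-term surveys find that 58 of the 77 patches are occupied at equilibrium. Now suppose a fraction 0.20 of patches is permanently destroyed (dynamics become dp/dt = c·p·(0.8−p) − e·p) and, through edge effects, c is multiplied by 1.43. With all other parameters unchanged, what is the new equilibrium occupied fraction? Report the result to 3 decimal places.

0.627

Observed p* = 58/77 = 0.75325.
Balance c(1−p*) = e gives c = e/(1 − 0.75325) = 0.09/0.24675 = 0.36474.
New p* = 0.8 − e/c = 0.8 − 0.09000/0.52158 = 0.62745.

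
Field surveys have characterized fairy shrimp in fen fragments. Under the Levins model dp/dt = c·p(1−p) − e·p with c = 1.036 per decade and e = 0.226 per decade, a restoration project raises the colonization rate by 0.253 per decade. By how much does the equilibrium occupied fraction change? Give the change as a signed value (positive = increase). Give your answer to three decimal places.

0.043

Before: p* = 1 − 0.226/1.036 = 0.7819.
After the change, c = 1.289, e = 0.226, so p* = 1 − 0.226/1.289 = 0.8247.
Δp* = 0.8247 − 0.7819 = +0.0428.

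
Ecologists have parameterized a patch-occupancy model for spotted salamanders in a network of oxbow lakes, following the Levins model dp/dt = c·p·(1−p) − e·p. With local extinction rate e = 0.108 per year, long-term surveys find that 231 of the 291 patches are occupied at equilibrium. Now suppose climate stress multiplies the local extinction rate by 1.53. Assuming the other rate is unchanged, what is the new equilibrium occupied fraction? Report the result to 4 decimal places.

Observed p* = 231/291 = 0.79381.
Balance c(1−p*) = e gives c = e/(1 − 0.79381) = 0.108/0.20619 = 0.52379.
New p* = 1 − e/c = 1 − 0.16524/0.52379 = 0.68453.

0.6845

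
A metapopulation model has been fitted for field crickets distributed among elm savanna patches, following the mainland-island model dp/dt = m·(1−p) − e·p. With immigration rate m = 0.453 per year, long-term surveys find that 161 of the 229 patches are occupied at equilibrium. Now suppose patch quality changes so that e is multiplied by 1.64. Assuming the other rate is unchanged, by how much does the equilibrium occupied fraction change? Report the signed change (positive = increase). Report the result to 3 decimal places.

Observed p* = 161/229 = 0.70306.
Balance m(1−p*) = e·p* gives e = m(1−p*)/p* = 0.453×0.29694/0.70306 = 0.19133.
New p* = m/(m+e) = 0.45300/(0.45300+0.31378) = 0.59078.
Δp* = 0.59078 − 0.70306 = -0.11228.

-0.112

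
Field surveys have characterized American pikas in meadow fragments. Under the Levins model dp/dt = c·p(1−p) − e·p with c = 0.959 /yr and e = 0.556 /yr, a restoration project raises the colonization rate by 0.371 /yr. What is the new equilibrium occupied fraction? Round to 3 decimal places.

Before: p* = 1 − 0.556/0.959 = 0.4202.
After the change, c = 1.33, e = 0.556, so p* = 1 − 0.556/1.33 = 0.5820.

0.582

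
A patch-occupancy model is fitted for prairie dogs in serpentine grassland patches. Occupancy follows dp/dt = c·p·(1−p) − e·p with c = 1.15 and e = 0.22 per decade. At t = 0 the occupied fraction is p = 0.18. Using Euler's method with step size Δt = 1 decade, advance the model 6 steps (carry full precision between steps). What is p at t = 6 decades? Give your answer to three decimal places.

0.808

Update rule: p ← p + [c·p·(1−p) − e·p]·Δt with Δt = 1.
step 1: Δp = +0.13014, p = 0.31014
step 2: Δp = +0.17782, p = 0.48796
step 3: Δp = +0.17998, p = 0.66794
step 4: Δp = +0.10812, p = 0.77606
step 5: Δp = +0.02913, p = 0.80519
step 6: Δp = +0.00325, p = 0.80844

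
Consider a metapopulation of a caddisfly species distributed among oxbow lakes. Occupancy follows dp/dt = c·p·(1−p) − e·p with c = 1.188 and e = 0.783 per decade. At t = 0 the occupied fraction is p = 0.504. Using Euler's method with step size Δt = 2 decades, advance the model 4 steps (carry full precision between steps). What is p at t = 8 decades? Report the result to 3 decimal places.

0.341

Update rule: p ← p + [c·p·(1−p) − e·p]·Δt with Δt = 2.
t = 2: p = 0.50400 + (-0.19530) = 0.30870
t = 4: p = 0.30870 + (+0.02363) = 0.33232
t = 6: p = 0.33232 + (+0.00678) = 0.33910
t = 8: p = 0.33910 + (+0.00146) = 0.34056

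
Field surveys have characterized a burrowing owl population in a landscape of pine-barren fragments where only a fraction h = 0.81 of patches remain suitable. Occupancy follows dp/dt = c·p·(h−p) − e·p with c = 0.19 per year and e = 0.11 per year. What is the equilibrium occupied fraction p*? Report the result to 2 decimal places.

Setting dp/dt = 0 and dividing by p* gives c·(h−p*) = e.
So p* = h − e/c = 0.81 − 0.11/0.19 = 0.81 − 0.5789 = 0.2311.

0.23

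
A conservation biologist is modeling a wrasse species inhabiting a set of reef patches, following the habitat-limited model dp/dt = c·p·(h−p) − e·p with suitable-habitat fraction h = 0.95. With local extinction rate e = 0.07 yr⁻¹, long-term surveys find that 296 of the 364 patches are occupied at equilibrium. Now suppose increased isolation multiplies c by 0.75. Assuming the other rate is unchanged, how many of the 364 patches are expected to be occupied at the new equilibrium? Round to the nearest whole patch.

279

Observed p* = 296/364 = 0.81319.
Balance c(h−p*) = e gives c = e/(0.95 − 0.81319) = 0.07/0.13681 = 0.51166.
New p* = 0.95 − e/c = 0.95 − 0.07000/0.38375 = 0.76759.
Expected occupied = 364 × 0.76759 = 279.40 ≈ 279.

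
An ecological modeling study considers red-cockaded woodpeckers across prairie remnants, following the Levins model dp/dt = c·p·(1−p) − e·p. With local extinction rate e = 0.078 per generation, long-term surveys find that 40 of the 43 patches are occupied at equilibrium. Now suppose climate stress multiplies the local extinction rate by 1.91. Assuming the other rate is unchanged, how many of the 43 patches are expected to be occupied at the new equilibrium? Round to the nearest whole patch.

37

Observed p* = 40/43 = 0.93023.
Balance c(1−p*) = e gives c = e/(1 − 0.93023) = 0.078/0.06977 = 1.11796.
New p* = 1 − e/c = 1 − 0.14898/1.11796 = 0.86674.
Expected occupied = 43 × 0.86674 = 37.27 ≈ 37.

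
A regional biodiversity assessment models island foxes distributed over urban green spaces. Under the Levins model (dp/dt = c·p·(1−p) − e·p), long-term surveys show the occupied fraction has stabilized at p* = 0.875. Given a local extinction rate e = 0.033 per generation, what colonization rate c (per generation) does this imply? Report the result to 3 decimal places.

0.264

At equilibrium c(1−p*) = e, so c = e/(1−p*).
c = 0.033/(1 − 0.875) = 0.033/0.1250 = 0.2640.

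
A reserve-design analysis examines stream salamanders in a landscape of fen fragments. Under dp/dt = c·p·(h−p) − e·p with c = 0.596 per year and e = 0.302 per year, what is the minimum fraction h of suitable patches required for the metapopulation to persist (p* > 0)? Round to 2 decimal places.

p* = h − e/c is positive only when h > e/c.
h_min = e/c = 0.302/0.596 = 0.5067.

0.51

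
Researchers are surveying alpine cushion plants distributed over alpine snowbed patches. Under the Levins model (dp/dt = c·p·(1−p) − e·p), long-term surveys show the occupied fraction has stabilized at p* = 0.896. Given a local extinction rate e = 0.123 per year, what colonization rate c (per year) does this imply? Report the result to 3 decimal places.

1.183

At equilibrium c(1−p*) = e, so c = e/(1−p*).
c = 0.123/(1 − 0.896) = 0.123/0.1040 = 1.1827.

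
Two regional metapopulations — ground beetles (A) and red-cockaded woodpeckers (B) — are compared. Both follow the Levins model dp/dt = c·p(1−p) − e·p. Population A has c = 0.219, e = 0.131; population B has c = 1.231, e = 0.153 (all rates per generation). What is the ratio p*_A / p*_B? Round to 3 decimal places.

A: p*_A = 1 − 0.131/0.219 = 0.4018.
B: p*_B = 1 − 0.153/1.231 = 0.8757.
p*_A / p*_B = 0.4018/0.8757 = 0.4589.

0.459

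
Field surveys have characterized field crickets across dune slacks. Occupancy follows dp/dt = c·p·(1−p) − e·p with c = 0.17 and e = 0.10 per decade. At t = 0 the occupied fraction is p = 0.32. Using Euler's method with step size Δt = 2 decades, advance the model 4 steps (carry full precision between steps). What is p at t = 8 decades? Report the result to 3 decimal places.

0.355

Update rule: p ← p + [c·p·(1−p) − e·p]·Δt with Δt = 2.
  1  |  dp/dt·Δt = +0.009984  |  p_1 = 0.329984
  2  |  dp/dt·Δt = +0.009175  |  p_2 = 0.339159
  3  |  dp/dt·Δt = +0.008372  |  p_3 = 0.347532
  4  |  dp/dt·Δt = +0.007590  |  p_4 = 0.355122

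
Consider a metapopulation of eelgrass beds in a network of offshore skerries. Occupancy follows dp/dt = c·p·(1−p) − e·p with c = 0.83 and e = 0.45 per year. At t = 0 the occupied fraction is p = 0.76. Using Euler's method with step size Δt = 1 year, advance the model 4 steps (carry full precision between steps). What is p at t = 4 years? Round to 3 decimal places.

0.478

Update rule: p ← p + [c·p·(1−p) − e·p]·Δt with Δt = 1.
step 1: Δp = -0.19061, p = 0.56939
step 2: Δp = -0.05272, p = 0.51667
step 3: Δp = -0.02523, p = 0.49144
step 4: Δp = -0.01371, p = 0.47773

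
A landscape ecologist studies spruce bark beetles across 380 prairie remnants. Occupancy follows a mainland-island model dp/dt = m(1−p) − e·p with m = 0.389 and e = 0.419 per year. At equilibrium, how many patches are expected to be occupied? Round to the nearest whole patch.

p* = m/(m+e) = 0.389/0.8080 = 0.4814.
Expected occupied patches = N × p* = 380 × 0.4814 = 182.95 ≈ 183.

183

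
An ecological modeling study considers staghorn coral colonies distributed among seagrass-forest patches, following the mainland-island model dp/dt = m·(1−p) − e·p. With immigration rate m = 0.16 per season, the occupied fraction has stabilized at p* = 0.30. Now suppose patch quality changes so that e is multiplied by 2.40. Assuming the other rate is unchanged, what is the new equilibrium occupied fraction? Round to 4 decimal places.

Balance m(1−p*) = e·p* gives e = m(1−p*)/p* = 0.16×0.70000/0.30000 = 0.37333.
New p* = m/(m+e) = 0.16000/(0.16000+0.89599) = 0.15152.

0.1515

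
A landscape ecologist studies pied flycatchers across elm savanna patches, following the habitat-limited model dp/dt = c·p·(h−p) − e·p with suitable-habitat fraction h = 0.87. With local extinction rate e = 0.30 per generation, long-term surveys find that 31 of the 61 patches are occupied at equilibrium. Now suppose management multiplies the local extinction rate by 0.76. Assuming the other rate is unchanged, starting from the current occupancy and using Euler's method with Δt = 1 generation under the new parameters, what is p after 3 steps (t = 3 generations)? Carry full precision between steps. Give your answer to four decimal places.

0.5804

Observed p* = 31/61 = 0.50820.
Balance c(h−p*) = e gives c = e/(0.87 − 0.50820) = 0.30/0.36180 = 0.82918.
Starting from p₀ = 0.50820; update p ← p + (dp/dt)·Δt with the new parameters.
p: 0.50820 → 0.54479  (Δp = +0.03659)
p: 0.54479 → 0.56748  (Δp = +0.02270)
p: 0.56748 → 0.58044  (Δp = +0.01296)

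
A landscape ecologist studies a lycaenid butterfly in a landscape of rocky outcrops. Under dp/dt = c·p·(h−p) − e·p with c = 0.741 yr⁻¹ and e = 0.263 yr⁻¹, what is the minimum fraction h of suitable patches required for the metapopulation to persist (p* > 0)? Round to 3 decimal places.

0.355

p* = h − e/c is positive only when h > e/c.
h_min = e/c = 0.263/0.741 = 0.3549.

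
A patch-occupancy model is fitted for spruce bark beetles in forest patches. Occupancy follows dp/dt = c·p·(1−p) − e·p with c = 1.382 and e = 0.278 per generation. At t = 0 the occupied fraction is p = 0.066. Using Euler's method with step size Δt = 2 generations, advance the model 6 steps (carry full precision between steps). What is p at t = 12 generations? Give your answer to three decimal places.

Update rule: p ← p + [c·p·(1−p) − e·p]·Δt with Δt = 2.
  1  |  dp/dt·Δt = +0.133688  |  p_1 = 0.199688
  2  |  dp/dt·Δt = +0.330696  |  p_2 = 0.530384
  3  |  dp/dt·Δt = +0.393555  |  p_3 = 0.923939
  4  |  dp/dt·Δt = -0.319467  |  p_4 = 0.604471
  5  |  dp/dt·Δt = +0.324747  |  p_5 = 0.929218
  6  |  dp/dt·Δt = -0.334852  |  p_6 = 0.594366

0.594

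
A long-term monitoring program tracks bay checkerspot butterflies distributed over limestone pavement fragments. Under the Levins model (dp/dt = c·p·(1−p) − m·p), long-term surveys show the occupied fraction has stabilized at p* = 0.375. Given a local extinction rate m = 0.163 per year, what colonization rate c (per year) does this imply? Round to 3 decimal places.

At equilibrium c(1−p*) = m, so c = m/(1−p*).
c = 0.163/(1 − 0.375) = 0.163/0.6250 = 0.2608.

0.261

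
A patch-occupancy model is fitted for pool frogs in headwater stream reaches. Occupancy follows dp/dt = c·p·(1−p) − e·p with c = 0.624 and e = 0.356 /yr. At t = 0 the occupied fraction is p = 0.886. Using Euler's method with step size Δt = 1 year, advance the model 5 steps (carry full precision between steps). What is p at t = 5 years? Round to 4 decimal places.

Update rule: p ← p + [c·p·(1−p) − e·p]·Δt with Δt = 1.
  1  |  dp/dt·Δt = -0.252390  |  p_1 = 0.633610
  2  |  dp/dt·Δt = -0.080705  |  p_2 = 0.552906
  3  |  dp/dt·Δt = -0.042581  |  p_3 = 0.510325
  4  |  dp/dt·Δt = -0.025742  |  p_4 = 0.484583
  5  |  dp/dt·Δt = -0.016660  |  p_5 = 0.467923

0.4679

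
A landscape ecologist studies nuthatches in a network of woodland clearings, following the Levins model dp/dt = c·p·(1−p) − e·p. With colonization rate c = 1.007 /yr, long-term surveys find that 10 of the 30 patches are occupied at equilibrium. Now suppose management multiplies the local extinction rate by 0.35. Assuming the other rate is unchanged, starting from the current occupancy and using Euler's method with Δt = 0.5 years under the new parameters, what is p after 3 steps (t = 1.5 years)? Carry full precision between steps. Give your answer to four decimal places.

Observed p* = 10/30 = 0.33333.
Balance c(1−p*) = e gives e = 1.007×(1 − 0.33333) = 0.67133.
Starting from p₀ = 0.33333; update p ← p + (dp/dt)·Δt with the new parameters.
t = 0.5: p = 0.33333 + (+0.07273) = 0.40606
t = 1: p = 0.40606 + (+0.07373) = 0.47979
t = 1.5: p = 0.47979 + (+0.06930) = 0.54909

0.5491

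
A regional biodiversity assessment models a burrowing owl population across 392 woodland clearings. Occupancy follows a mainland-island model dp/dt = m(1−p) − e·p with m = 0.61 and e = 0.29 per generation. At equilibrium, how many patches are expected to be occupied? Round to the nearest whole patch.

p* = m/(m+e) = 0.61/0.9000 = 0.6778.
Expected occupied patches = N × p* = 392 × 0.6778 = 265.69 ≈ 266.

266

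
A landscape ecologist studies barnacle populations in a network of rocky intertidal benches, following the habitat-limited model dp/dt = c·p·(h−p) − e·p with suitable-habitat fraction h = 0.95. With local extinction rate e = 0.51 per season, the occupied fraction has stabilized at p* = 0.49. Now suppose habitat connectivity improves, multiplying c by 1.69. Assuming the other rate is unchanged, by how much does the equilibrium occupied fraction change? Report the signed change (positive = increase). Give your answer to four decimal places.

0.1878

Balance c(h−p*) = e gives c = e/(0.95 − 0.49000) = 0.51/0.46000 = 1.10870.
New p* = 0.95 − e/c = 0.95 − 0.51000/1.87370 = 0.67781.
Δp* = 0.67781 − 0.49000 = +0.18781.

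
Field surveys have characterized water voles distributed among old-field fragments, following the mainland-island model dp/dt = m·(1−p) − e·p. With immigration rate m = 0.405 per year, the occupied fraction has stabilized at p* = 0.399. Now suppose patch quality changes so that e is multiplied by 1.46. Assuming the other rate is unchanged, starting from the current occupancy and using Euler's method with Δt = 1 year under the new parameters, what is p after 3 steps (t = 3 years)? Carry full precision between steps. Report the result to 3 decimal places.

0.310

Balance m(1−p*) = e·p* gives e = m(1−p*)/p* = 0.405×0.60100/0.39900 = 0.61004.
Starting from p₀ = 0.39900; update p ← p + (dp/dt)·Δt with the new parameters.
p: 0.39900 → 0.28703  (Δp = -0.11197)
p: 0.28703 → 0.32014  (Δp = +0.03310)
p: 0.32014 → 0.31035  (Δp = -0.00979)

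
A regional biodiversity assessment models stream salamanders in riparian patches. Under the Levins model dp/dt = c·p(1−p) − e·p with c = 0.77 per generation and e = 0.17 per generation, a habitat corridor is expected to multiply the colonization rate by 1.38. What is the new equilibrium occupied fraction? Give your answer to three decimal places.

0.840

Before: p* = 1 − 0.17/0.77 = 0.7792.
After the change, c = 1.0626, e = 0.17, so p* = 1 − 0.17/1.0626 = 0.8400.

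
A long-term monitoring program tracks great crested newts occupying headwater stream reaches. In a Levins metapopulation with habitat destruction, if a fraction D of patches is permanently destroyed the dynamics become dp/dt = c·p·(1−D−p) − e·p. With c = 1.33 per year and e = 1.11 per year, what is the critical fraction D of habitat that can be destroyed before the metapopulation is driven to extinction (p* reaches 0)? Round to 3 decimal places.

0.165

The nontrivial equilibrium is p* = (1−D) − e/c; extinction occurs when this hits zero.
So D_crit = 1 − e/c = 1 − 1.11/1.33 = 1 − 0.8346 = 0.1654.
This equals the undisturbed p*, a classic result of Lande's extension.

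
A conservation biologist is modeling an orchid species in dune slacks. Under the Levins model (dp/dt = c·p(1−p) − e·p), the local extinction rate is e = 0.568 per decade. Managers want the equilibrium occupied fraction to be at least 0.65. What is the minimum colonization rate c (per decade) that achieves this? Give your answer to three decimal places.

1.623

p* = 1 − e/c ≥ 0.65 requires e/c ≤ 0.3500, i.e. c ≥ e/0.3500.
c_min = 0.568/0.3500 = 1.6229.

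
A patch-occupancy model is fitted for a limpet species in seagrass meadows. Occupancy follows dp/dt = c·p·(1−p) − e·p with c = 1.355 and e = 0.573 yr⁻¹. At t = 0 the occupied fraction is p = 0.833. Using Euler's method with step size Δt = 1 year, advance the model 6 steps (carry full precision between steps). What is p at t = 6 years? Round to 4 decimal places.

0.5771

Update rule: p ← p + [c·p·(1−p) − e·p]·Δt with Δt = 1.
t = 1: p = 0.83300 + (-0.28881) = 0.54419
t = 2: p = 0.54419 + (+0.02429) = 0.56847
t = 3: p = 0.56847 + (+0.00666) = 0.57513
t = 4: p = 0.57513 + (+0.00155) = 0.57668
t = 5: p = 0.57668 + (+0.00034) = 0.57703
t = 6: p = 0.57703 + (+0.00007) = 0.57710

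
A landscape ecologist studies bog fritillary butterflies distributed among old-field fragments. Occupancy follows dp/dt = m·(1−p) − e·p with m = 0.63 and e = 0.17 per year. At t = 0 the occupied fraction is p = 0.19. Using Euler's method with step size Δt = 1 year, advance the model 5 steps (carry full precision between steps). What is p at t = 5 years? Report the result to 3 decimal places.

0.787

Update rule: p ← p + [m·(1−p) − e·p]·Δt with Δt = 1.
step 1: Δp = +0.47800, p = 0.66800
step 2: Δp = +0.09560, p = 0.76360
step 3: Δp = +0.01912, p = 0.78272
step 4: Δp = +0.00382, p = 0.78654
step 5: Δp = +0.00076, p = 0.78731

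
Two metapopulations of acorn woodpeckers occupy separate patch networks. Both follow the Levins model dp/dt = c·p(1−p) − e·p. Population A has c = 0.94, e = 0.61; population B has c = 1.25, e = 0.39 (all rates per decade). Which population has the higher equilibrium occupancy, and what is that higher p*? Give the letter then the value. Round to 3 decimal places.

B, 0.688

A: p*_A = 1 − 0.61/0.94 = 0.3511.
B: p*_B = 1 − 0.39/1.25 = 0.6880.
B is higher at 0.6880.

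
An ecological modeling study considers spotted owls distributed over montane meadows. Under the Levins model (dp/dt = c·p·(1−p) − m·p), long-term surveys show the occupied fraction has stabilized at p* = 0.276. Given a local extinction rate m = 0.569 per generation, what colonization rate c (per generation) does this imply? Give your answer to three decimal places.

At equilibrium c(1−p*) = m, so c = m/(1−p*).
c = 0.569/(1 − 0.276) = 0.569/0.7240 = 0.7859.

0.786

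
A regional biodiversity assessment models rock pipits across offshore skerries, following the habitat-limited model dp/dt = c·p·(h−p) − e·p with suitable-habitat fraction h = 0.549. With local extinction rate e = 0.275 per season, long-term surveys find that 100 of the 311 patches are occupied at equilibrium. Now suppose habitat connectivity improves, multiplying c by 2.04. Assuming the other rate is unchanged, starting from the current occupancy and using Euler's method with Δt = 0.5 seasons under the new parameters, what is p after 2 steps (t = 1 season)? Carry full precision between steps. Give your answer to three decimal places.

Observed p* = 100/311 = 0.32154.
Balance c(h−p*) = e gives c = e/(0.549 − 0.32154) = 0.275/0.22746 = 1.20902.
Starting from p₀ = 0.32154; update p ← p + (dp/dt)·Δt with the new parameters.
step 1: Δp = +0.04598, p = 0.36752
step 2: Δp = +0.03172, p = 0.39924

0.399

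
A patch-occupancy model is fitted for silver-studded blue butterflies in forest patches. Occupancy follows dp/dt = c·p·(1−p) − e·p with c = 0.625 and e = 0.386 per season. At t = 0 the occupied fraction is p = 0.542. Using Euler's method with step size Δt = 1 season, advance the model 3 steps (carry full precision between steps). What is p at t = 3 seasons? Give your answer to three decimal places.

0.435

Update rule: p ← p + [c·p·(1−p) − e·p]·Δt with Δt = 1.
t = 1: p = 0.54200 + (-0.05406) = 0.48794
t = 2: p = 0.48794 + (-0.03218) = 0.45575
t = 3: p = 0.45575 + (-0.02089) = 0.43486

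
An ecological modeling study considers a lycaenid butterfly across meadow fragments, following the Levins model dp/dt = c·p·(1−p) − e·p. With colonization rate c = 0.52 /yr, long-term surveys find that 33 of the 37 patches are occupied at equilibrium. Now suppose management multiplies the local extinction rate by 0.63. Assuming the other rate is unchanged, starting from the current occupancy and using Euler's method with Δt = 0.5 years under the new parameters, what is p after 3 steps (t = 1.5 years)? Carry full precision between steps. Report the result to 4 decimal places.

0.9139

Observed p* = 33/37 = 0.89189.
Balance c(1−p*) = e gives e = 0.52×(1 − 0.89189) = 0.05622.
Starting from p₀ = 0.89189; update p ← p + (dp/dt)·Δt with the new parameters.
  1  |  dp/dt·Δt = +0.009276  |  p_1 = 0.901168
  2  |  dp/dt·Δt = +0.007199  |  p_2 = 0.908366
  3  |  dp/dt·Δt = +0.005556  |  p_3 = 0.913923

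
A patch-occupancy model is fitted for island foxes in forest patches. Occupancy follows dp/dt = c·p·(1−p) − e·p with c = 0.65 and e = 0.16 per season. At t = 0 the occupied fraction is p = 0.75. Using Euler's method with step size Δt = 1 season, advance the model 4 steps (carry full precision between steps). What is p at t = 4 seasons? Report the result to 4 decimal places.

0.7536

Update rule: p ← p + [c·p·(1−p) − e·p]·Δt with Δt = 1.
  1  |  dp/dt·Δt = +0.001875  |  p_1 = 0.751875
  2  |  dp/dt·Δt = +0.000963  |  p_2 = 0.752838
  3  |  dp/dt·Δt = +0.000493  |  p_3 = 0.753332
  4  |  dp/dt·Δt = +0.000252  |  p_4 = 0.753584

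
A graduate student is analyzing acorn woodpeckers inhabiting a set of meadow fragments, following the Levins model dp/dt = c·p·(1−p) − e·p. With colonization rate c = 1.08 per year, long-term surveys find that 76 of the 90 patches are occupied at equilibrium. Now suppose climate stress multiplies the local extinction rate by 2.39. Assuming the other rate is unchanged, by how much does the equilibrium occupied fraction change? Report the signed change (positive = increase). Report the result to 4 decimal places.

Observed p* = 76/90 = 0.84444.
Balance c(1−p*) = e gives e = 1.08×(1 − 0.84444) = 0.16800.
New p* = 1 − e/c = 1 − 0.40152/1.08000 = 0.62822.
Δp* = 0.62822 − 0.84444 = -0.21622.

-0.2162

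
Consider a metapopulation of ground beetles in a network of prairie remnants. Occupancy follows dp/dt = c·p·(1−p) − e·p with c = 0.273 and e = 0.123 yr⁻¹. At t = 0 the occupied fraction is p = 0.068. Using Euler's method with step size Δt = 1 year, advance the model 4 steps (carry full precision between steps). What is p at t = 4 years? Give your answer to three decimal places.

0.110

Update rule: p ← p + [c·p·(1−p) − e·p]·Δt with Δt = 1.
step 1: Δp = +0.00894, p = 0.07694
step 2: Δp = +0.00992, p = 0.08686
step 3: Δp = +0.01097, p = 0.09783
step 4: Δp = +0.01206, p = 0.10989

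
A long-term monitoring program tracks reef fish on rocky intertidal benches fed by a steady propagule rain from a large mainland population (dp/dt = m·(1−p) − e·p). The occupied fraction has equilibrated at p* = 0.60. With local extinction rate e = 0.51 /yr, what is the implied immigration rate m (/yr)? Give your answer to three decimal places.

0.765

At equilibrium m(1−p*) = e·p*, so m = e·p*/(1−p*).
m = 0.51 × 0.60 / 0.4000 = 0.3060/0.4000 = 0.7650.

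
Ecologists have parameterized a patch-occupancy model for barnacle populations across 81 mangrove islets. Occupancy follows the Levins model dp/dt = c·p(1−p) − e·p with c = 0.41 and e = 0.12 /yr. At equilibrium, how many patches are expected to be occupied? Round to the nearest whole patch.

57

p* = 1 − e/c = 1 − 0.12/0.41 = 0.7073.
Expected occupied patches = N × p* = 81 × 0.7073 = 57.29 ≈ 57.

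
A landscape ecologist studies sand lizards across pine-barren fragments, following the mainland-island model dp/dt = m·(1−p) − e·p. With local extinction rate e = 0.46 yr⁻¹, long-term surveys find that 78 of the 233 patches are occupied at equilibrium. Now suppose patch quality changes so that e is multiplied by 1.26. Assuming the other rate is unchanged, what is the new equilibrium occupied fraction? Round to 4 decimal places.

Observed p* = 78/233 = 0.33476.
Balance m(1−p*) = e·p* gives m = e·p*/(1−p*) = 0.46×0.33476/0.66524 = 0.23148.
New p* = m/(m+e) = 0.23148/(0.23148+0.57960) = 0.28540.

0.2854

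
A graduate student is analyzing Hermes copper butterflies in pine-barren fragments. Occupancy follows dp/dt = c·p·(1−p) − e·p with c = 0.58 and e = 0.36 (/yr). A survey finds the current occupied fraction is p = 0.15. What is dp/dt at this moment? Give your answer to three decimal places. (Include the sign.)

0.020

Colonization term: c·p·(1−p) = 0.58×0.15×0.8500 = 0.07395.
Extinction term: e·p = 0.05400.
dp/dt = 0.07395 − 0.05400 = 0.01995.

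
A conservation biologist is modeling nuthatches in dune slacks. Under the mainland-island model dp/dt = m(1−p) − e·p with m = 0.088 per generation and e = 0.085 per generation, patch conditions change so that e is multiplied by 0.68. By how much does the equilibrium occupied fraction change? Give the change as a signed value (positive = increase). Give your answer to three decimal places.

Before: p* = 0.088/(0.088+0.085) = 0.5087.
After: m = 0.088, e = 0.0578; p* = 0.088/0.1458 = 0.6036.
Δp* = 0.6036 − 0.5087 = +0.0949.

0.095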